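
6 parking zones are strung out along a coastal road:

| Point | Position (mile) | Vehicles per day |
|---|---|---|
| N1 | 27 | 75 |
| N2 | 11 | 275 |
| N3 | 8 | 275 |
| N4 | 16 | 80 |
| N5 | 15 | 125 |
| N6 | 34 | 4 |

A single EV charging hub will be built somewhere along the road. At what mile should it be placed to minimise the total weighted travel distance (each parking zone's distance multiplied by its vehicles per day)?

For a sum of weighted absolute distances on a line, the optimum is the weighted median (not the mean). Total weight W = 834; half-weight = 417.
Sort by position and accumulate weight:
  mile 8 (N3, w=275) → cum 275
  mile 11 (N2, w=275) → cum 550  ≥ 417 → median here
  mile 15 (N5, w=125) → cum 675
  mile 16 (N4, w=80) → cum 755
  mile 27 (N1, w=75) → cum 830
  mile 34 (N6, w=4) → cum 834
Optimal location: mile 11.

x = 11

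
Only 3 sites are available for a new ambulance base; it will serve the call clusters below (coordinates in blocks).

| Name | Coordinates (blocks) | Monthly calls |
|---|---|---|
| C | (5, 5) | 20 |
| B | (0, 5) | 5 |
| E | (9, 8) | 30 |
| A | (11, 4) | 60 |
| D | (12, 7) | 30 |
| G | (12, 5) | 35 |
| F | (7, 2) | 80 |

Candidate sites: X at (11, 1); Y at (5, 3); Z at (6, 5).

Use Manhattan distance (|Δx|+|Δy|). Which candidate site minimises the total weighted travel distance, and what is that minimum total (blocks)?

Z, total 1360 blocks

Total weighted distance at each candidate:
  X (11, 1): total = 1510
  Y (5, 3): total = 1650
  Z (6, 5): total = 1360
Minimum is at Z with total 1360 blocks.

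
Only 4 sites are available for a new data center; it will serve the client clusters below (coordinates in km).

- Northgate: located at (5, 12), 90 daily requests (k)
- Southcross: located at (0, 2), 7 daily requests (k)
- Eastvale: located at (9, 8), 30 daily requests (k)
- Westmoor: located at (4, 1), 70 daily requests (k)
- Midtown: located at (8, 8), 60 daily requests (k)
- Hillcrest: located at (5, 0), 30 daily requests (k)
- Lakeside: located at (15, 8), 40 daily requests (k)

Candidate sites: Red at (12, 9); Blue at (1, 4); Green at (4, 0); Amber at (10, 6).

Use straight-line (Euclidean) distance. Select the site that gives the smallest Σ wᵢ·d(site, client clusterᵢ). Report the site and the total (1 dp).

Amber, total 2011.5 km

Total weighted distance at each candidate:
  Red (12, 9): total = 2385.4
  Blue (1, 4): total = 2621.8
  Green (4, 0): total = 2578.8
  Amber (10, 6): total = 2011.5
Minimum is at Amber with total 2011.5 km.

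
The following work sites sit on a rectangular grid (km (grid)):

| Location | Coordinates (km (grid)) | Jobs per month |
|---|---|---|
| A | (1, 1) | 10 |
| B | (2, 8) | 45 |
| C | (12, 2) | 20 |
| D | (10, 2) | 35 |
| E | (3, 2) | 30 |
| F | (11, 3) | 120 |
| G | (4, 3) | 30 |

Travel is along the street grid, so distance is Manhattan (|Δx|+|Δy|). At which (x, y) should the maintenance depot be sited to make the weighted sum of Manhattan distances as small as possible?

Manhattan distance separates: Σwᵢ(|x−xᵢ|+|y−yᵢ|) = Σwᵢ|x−xᵢ| + Σwᵢ|y−yᵢ|, so x and y are optimised independently as 1-D weighted medians.
Total weight W = 290; half = 145.
x-coordinate, sorted with cumulative weight:
  x=1 (A, w=10) cum 10
  x=2 (B, w=45) cum 55
  x=3 (E, w=30) cum 85
  x=4 (G, w=30) cum 115
  x=10 (D, w=35) cum 150  ← median
  x=11 (F, w=120) cum 270
  x=12 (C, w=20) cum 290
⇒ x* = 10
y-coordinate, sorted with cumulative weight:
  y=1 (A, w=10) cum 10
  y=2 (C, w=20) cum 30
  y=2 (D, w=35) cum 65
  y=2 (E, w=30) cum 95
  y=3 (F, w=120) cum 215  ← median
  y=3 (G, w=30) cum 245
  y=8 (B, w=45) cum 290
⇒ y* = 3

(10, 3)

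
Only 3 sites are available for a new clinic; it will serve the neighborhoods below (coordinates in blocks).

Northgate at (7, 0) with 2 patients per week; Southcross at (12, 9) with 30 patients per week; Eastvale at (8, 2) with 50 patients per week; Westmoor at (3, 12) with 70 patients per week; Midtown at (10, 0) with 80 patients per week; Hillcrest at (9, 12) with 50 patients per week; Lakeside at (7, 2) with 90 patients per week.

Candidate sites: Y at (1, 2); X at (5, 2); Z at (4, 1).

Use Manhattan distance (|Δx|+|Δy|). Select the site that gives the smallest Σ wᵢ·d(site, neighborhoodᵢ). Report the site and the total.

Total weighted distance at each candidate:
  Y (1, 2): total = 4066
  X (5, 2): total = 2858
  Z (4, 1): total = 3298
Minimum is at X with total 2858 blocks.

X, total 2858 blocks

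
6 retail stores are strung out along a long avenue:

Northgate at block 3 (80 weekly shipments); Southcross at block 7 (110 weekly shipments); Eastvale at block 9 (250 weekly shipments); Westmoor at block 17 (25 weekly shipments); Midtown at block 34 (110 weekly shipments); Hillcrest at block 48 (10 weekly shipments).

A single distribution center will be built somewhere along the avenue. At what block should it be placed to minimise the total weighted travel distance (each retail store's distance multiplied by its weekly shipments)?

For a sum of weighted absolute distances on a line, the optimum is the weighted median (not the mean). Total weight W = 585; half-weight = 292.5.
Sort by position and accumulate weight:
  block 3 (Northgate, w=80) → cum 80
  block 7 (Southcross, w=110) → cum 190
  block 9 (Eastvale, w=250) → cum 440  ≥ 292.5 → median here
  block 17 (Westmoor, w=25) → cum 465
  block 34 (Midtown, w=110) → cum 575
  block 48 (Hillcrest, w=10) → cum 585
Optimal location: block 9.

x = 9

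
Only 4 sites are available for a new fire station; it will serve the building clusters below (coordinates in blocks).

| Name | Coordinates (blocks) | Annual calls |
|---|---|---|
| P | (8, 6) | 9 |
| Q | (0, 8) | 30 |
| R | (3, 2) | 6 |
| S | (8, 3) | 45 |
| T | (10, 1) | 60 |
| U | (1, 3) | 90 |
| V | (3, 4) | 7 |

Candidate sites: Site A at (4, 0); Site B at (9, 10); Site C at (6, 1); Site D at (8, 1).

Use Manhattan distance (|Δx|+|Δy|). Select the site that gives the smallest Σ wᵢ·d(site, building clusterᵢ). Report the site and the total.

Site C, total 1569 blocks

Total weighted distance at each candidate:
  Site A (4, 0): total = 1778
  Site B (9, 10): total = 2853
  Site C (6, 1): total = 1569
  Site D (8, 1): total = 1607
Minimum is at Site C with total 1569 blocks.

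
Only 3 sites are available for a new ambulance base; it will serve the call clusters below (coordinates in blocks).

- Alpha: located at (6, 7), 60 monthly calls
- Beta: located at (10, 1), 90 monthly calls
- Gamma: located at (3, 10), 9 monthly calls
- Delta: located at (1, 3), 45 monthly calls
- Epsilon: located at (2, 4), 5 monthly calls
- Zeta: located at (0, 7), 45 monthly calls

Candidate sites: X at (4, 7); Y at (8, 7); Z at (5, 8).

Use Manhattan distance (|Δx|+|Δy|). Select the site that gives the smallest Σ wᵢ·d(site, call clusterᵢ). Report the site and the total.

Total weighted distance at each candidate:
  X (4, 7): total = 1756
  Y (8, 7): total = 1812
  Z (5, 8): total = 1946
Minimum is at X with total 1756 blocks.

X, total 1756 blocks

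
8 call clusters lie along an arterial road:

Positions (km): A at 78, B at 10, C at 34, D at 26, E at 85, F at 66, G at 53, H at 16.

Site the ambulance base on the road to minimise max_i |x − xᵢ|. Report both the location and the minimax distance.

location 47.5, max distance 37.5

The 1-center on a line is the midpoint of the two extreme points: leftmost at 10, rightmost at 85.
Optimal location = (10 + 85)/2 = 47.5; maximum distance = (85 − 10)/2 = 37.5.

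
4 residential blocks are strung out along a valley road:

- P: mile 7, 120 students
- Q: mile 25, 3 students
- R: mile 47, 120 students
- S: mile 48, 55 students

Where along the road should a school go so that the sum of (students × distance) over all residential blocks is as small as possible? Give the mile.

For a sum of weighted absolute distances on a line, the optimum is the weighted median (not the mean). Total weight W = 298; half-weight = 149.
Sort by position and accumulate weight:
  mile 7 (P, w=120) → cum 120
  mile 25 (Q, w=3) → cum 123
  mile 47 (R, w=120) → cum 243  ≥ 149 → median here
  mile 48 (S, w=55) → cum 298
Optimal location: mile 47.

x = 47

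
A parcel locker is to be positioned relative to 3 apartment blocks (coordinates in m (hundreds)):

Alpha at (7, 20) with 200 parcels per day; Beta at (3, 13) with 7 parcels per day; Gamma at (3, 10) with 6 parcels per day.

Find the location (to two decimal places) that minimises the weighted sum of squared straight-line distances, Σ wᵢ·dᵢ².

(6.76, 19.49)

The minimiser of Σwᵢ‖p−pᵢ‖² is the weighted centroid p* = (Σwᵢpᵢ)/(Σwᵢ).
Σwᵢ = 213.
Σwᵢxᵢ = 200·7 + 7·3 + 6·3 = 1439.
Σwᵢyᵢ = 200·20 + 7·13 + 6·10 = 4151.
x* = 1439/213 = 6.76, y* = 4151/213 = 19.49.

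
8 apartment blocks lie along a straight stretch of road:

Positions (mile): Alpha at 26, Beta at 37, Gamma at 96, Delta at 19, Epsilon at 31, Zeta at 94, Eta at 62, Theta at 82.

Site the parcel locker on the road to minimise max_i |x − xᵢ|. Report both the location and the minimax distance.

location 57.5, max distance 38.5

The 1-center on a line is the midpoint of the two extreme points: leftmost at 19, rightmost at 96.
Optimal location = (19 + 96)/2 = 57.5; maximum distance = (96 − 19)/2 = 38.5.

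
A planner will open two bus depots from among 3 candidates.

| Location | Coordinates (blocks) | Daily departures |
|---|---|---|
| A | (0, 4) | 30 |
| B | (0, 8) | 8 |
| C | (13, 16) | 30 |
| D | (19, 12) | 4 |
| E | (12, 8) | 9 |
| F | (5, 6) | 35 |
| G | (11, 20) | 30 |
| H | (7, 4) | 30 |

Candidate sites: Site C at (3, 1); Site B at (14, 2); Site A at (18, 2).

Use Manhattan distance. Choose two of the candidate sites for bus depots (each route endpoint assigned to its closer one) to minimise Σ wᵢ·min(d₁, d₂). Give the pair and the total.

Evaluate every pair (each demand assigned to the nearer of the two):
  {Site C, Site B}: total = 1927
  {Site C, Site A}: total = 2187
  {Site B, Site A}: total = 2561
Best pair: {Site C, Site B} with total 1927.

{Site C, Site B}, total 1927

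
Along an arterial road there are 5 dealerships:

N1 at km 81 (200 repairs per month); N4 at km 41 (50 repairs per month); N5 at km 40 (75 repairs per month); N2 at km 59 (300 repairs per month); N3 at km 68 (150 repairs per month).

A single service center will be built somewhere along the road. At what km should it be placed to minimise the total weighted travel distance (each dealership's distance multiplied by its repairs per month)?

x = 59

For a sum of weighted absolute distances on a line, the optimum is the weighted median (not the mean). Total weight W = 775; half-weight = 387.5.
Sort by position and accumulate weight:
  km 40 (N5, w=75) → cum 75
  km 41 (N4, w=50) → cum 125
  km 59 (N2, w=300) → cum 425  ≥ 387.5 → median here
  km 68 (N3, w=150) → cum 575
  km 81 (N1, w=200) → cum 775
Optimal location: km 59.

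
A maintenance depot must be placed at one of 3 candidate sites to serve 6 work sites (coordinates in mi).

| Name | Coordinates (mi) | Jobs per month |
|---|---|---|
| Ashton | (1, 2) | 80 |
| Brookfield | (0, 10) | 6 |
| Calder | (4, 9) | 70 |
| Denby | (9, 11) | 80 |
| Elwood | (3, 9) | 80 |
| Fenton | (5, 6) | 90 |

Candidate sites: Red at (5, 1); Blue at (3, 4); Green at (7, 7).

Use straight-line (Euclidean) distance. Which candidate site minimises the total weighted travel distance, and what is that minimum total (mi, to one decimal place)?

Total weighted distance at each candidate:
  Red (5, 1): total = 2927.3
  Blue (3, 4): total = 2015.6
  Green (7, 7): total = 1839.7
Minimum is at Green with total 1839.7 mi.

Green, total 1839.7 mi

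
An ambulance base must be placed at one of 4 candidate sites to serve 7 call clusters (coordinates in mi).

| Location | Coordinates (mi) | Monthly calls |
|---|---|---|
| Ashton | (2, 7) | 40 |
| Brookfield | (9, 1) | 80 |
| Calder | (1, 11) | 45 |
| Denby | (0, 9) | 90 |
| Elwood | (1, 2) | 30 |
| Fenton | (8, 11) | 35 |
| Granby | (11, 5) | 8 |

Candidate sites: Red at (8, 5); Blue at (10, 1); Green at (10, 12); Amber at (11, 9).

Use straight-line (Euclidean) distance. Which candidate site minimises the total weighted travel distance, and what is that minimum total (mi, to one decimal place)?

Red, total 2265.2 mi

Total weighted distance at each candidate:
  Red (8, 5): total = 2265.2
  Blue (10, 1): total = 2899.6
  Green (10, 12): total = 3146.5
  Amber (11, 9): total = 3001.8
Minimum is at Red with total 2265.2 mi.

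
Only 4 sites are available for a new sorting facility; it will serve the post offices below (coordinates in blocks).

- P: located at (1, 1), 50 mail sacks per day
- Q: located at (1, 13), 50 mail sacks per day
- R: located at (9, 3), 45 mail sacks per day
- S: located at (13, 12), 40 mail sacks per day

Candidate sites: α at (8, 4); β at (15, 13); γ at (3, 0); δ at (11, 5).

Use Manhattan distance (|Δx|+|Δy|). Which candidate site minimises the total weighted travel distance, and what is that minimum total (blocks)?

α, total 1910 blocks

Total weighted distance at each candidate:
  α (8, 4): total = 1910
  β (15, 13): total = 2840
  γ (3, 0): total = 2185
  δ (11, 5): total = 2140
Minimum is at α with total 1910 blocks.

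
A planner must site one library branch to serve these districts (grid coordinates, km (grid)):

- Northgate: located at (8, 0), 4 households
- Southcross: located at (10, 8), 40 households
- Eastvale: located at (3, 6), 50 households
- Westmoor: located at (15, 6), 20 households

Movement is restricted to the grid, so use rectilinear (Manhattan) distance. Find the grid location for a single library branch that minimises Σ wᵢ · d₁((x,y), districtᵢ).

Manhattan distance separates: Σwᵢ(|x−xᵢ|+|y−yᵢ|) = Σwᵢ|x−xᵢ| + Σwᵢ|y−yᵢ|, so x and y are optimised independently as 1-D weighted medians.
Total weight W = 114; half = 57.
x-coordinate, sorted with cumulative weight:
  x=3 (Eastvale, w=50) cum 50
  x=8 (Northgate, w=4) cum 54
  x=10 (Southcross, w=40) cum 94  ← median
  x=15 (Westmoor, w=20) cum 114
⇒ x* = 10
y-coordinate, sorted with cumulative weight:
  y=0 (Northgate, w=4) cum 4
  y=6 (Eastvale, w=50) cum 54
  y=6 (Westmoor, w=20) cum 74  ← median
  y=8 (Southcross, w=40) cum 114
⇒ y* = 6

(10, 6)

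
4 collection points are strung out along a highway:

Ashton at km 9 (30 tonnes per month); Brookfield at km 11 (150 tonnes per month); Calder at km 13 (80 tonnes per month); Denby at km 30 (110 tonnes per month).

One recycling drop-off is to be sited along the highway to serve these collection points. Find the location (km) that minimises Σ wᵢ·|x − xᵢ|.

For a sum of weighted absolute distances on a line, the optimum is the weighted median (not the mean). Total weight W = 370; half-weight = 185.
Sort by position and accumulate weight:
  km 9 (Ashton, w=30) → cum 30
  km 11 (Brookfield, w=150) → cum 180
  km 13 (Calder, w=80) → cum 260  ≥ 185 → median here
  km 30 (Denby, w=110) → cum 370
Optimal location: km 13.

x = 13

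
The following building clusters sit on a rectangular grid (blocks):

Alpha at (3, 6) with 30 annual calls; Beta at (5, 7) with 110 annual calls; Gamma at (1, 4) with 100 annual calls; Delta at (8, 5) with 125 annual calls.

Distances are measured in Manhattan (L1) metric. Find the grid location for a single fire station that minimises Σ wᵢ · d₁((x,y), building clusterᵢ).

Manhattan distance separates: Σwᵢ(|x−xᵢ|+|y−yᵢ|) = Σwᵢ|x−xᵢ| + Σwᵢ|y−yᵢ|, so x and y are optimised independently as 1-D weighted medians.
Total weight W = 365; half = 182.5.
x-coordinate, sorted with cumulative weight:
  x=1 (Gamma, w=100) cum 100
  x=3 (Alpha, w=30) cum 130
  x=5 (Beta, w=110) cum 240  ← median
  x=8 (Delta, w=125) cum 365
⇒ x* = 5
y-coordinate, sorted with cumulative weight:
  y=4 (Gamma, w=100) cum 100
  y=5 (Delta, w=125) cum 225  ← median
  y=6 (Alpha, w=30) cum 255
  y=7 (Beta, w=110) cum 365
⇒ y* = 5

(5, 5)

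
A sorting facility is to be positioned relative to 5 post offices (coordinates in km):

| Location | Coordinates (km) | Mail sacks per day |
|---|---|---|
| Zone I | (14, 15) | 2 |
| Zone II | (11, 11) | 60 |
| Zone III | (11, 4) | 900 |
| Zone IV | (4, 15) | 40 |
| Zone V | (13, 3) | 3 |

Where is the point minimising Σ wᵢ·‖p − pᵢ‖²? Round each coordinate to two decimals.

The minimiser of Σwᵢ‖p−pᵢ‖² is the weighted centroid p* = (Σwᵢpᵢ)/(Σwᵢ).
Σwᵢ = 1005.
Σwᵢxᵢ = 2·14 + 60·11 + 900·11 + 40·4 + 3·13 = 10787.
Σwᵢyᵢ = 2·15 + 60·11 + 900·4 + 40·15 + 3·3 = 4899.
x* = 10787/1005 = 10.73, y* = 4899/1005 = 4.87.

(10.73, 4.87)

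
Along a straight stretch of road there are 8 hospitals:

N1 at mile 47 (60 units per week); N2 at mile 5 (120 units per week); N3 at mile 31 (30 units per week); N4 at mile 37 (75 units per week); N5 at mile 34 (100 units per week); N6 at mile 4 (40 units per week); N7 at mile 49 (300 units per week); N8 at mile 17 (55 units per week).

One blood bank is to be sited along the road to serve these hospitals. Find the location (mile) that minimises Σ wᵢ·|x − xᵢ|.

x = 37

For a sum of weighted absolute distances on a line, the optimum is the weighted median (not the mean). Total weight W = 780; half-weight = 390.
Sort by position and accumulate weight:
  mile 4 (N6, w=40) → cum 40
  mile 5 (N2, w=120) → cum 160
  mile 17 (N8, w=55) → cum 215
  mile 31 (N3, w=30) → cum 245
  mile 34 (N5, w=100) → cum 345
  mile 37 (N4, w=75) → cum 420  ≥ 390 → median here
  mile 47 (N1, w=60) → cum 480
  mile 49 (N7, w=300) → cum 780
Optimal location: mile 37.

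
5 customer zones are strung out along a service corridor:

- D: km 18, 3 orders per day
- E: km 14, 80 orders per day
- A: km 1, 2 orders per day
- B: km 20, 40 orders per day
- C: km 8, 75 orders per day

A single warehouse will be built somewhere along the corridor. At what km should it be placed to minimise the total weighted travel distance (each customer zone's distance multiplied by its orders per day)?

For a sum of weighted absolute distances on a line, the optimum is the weighted median (not the mean). Total weight W = 200; half-weight = 100.
Sort by position and accumulate weight:
  km 1 (A, w=2) → cum 2
  km 8 (C, w=75) → cum 77
  km 14 (E, w=80) → cum 157  ≥ 100 → median here
  km 18 (D, w=3) → cum 160
  km 20 (B, w=40) → cum 200
Optimal location: km 14.

x = 14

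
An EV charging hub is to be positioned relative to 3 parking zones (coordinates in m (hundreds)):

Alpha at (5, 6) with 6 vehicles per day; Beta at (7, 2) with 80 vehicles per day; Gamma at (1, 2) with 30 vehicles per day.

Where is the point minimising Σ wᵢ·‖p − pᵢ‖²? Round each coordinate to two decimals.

(5.34, 2.21)

The minimiser of Σwᵢ‖p−pᵢ‖² is the weighted centroid p* = (Σwᵢpᵢ)/(Σwᵢ).
Σwᵢ = 116.
Σwᵢxᵢ = 6·5 + 80·7 + 30·1 = 620.
Σwᵢyᵢ = 6·6 + 80·2 + 30·2 = 256.
x* = 620/116 = 5.34, y* = 256/116 = 2.21.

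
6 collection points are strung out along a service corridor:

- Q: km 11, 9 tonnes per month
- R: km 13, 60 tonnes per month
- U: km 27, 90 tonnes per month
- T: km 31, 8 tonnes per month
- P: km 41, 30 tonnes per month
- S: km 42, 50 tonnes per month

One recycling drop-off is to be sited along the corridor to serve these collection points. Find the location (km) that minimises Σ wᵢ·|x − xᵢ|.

x = 27

For a sum of weighted absolute distances on a line, the optimum is the weighted median (not the mean). Total weight W = 247; half-weight = 123.5.
Sort by position and accumulate weight:
  km 11 (Q, w=9) → cum 9
  km 13 (R, w=60) → cum 69
  km 27 (U, w=90) → cum 159  ≥ 123.5 → median here
  km 31 (T, w=8) → cum 167
  km 41 (P, w=30) → cum 197
  km 42 (S, w=50) → cum 247
Optimal location: km 27.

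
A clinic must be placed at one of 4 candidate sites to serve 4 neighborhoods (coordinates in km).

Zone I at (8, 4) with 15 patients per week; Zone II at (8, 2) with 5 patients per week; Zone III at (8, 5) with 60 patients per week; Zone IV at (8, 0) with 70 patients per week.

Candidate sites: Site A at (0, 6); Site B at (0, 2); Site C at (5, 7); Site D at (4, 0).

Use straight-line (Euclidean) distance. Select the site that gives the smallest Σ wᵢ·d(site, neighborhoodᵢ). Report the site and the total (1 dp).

Total weighted distance at each candidate:
  Site A (0, 6): total = 1352.1
  Site B (0, 2): total = 1253.6
  Site C (5, 7): total = 842.2
  Site D (4, 0): total = 771.4
Minimum is at Site D with total 771.4 km.

Site D, total 771.4 km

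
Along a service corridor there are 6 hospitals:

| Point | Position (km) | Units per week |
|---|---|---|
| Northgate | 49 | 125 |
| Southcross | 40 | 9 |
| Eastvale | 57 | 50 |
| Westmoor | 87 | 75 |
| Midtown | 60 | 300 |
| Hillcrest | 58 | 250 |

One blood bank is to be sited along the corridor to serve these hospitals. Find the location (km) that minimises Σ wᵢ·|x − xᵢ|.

x = 58

For a sum of weighted absolute distances on a line, the optimum is the weighted median (not the mean). Total weight W = 809; half-weight = 404.5.
Sort by position and accumulate weight:
  km 40 (Southcross, w=9) → cum 9
  km 49 (Northgate, w=125) → cum 134
  km 57 (Eastvale, w=50) → cum 184
  km 58 (Hillcrest, w=250) → cum 434  ≥ 404.5 → median here
  km 60 (Midtown, w=300) → cum 734
  km 87 (Westmoor, w=75) → cum 809
Optimal location: km 58.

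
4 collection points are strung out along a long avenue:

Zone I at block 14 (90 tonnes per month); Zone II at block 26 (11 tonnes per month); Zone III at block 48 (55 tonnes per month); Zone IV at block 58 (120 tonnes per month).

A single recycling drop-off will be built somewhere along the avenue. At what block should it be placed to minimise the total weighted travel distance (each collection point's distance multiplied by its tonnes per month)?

x = 48

For a sum of weighted absolute distances on a line, the optimum is the weighted median (not the mean). Total weight W = 276; half-weight = 138.
Sort by position and accumulate weight:
  block 14 (Zone I, w=90) → cum 90
  block 26 (Zone II, w=11) → cum 101
  block 48 (Zone III, w=55) → cum 156  ≥ 138 → median here
  block 58 (Zone IV, w=120) → cum 276
Optimal location: block 48.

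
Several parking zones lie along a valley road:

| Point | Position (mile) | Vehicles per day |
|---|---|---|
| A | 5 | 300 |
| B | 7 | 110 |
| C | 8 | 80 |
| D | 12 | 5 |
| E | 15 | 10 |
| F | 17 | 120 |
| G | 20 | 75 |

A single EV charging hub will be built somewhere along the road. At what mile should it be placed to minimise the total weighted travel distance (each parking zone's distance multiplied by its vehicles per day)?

For a sum of weighted absolute distances on a line, the optimum is the weighted median (not the mean). Total weight W = 700; half-weight = 350.
Sort by position and accumulate weight:
  mile 5 (A, w=300) → cum 300
  mile 7 (B, w=110) → cum 410  ≥ 350 → median here
  mile 8 (C, w=80) → cum 490
  mile 12 (D, w=5) → cum 495
  mile 15 (E, w=10) → cum 505
  mile 17 (F, w=120) → cum 625
  mile 20 (G, w=75) → cum 700
Optimal location: mile 7.

x = 7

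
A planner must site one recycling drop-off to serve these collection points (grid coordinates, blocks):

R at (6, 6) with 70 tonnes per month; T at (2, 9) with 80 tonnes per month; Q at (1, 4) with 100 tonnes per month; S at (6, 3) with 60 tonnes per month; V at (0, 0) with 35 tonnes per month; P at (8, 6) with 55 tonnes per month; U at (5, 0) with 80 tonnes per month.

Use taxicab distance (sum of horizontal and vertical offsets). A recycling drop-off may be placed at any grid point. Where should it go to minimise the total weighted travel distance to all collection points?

(5, 4)

Manhattan distance separates: Σwᵢ(|x−xᵢ|+|y−yᵢ|) = Σwᵢ|x−xᵢ| + Σwᵢ|y−yᵢ|, so x and y are optimised independently as 1-D weighted medians.
Total weight W = 480; half = 240.
x-coordinate, sorted with cumulative weight:
  x=0 (V, w=35) cum 35
  x=1 (Q, w=100) cum 135
  x=2 (T, w=80) cum 215
  x=5 (U, w=80) cum 295  ← median
  x=6 (R, w=70) cum 365
  x=6 (S, w=60) cum 425
  x=8 (P, w=55) cum 480
⇒ x* = 5
y-coordinate, sorted with cumulative weight:
  y=0 (V, w=35) cum 35
  y=0 (U, w=80) cum 115
  y=3 (S, w=60) cum 175
  y=4 (Q, w=100) cum 275  ← median
  y=6 (R, w=70) cum 345
  y=6 (P, w=55) cum 400
  y=9 (T, w=80) cum 480
⇒ y* = 4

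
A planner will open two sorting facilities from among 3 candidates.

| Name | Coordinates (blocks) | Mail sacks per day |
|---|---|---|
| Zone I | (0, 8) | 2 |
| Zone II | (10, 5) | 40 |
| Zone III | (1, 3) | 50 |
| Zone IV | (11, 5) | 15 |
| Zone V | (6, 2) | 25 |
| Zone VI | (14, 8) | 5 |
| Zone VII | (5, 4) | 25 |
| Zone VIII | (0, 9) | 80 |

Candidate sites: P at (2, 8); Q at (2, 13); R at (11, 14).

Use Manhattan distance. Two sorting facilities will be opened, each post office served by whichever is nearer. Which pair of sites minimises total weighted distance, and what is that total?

Evaluate every pair (each demand assigned to the nearer of the two):
  {P, R}: total = 1549
  {P, Q}: total = 1649
  {Q, R}: total = 2299
Best pair: {P, R} with total 1549.

{P, R}, total 1549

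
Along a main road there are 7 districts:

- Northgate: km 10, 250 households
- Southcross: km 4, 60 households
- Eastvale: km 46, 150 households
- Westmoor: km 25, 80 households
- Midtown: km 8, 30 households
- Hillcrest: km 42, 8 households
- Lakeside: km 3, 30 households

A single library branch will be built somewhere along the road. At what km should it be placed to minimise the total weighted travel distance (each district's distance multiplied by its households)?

x = 10

For a sum of weighted absolute distances on a line, the optimum is the weighted median (not the mean). Total weight W = 608; half-weight = 304.
Sort by position and accumulate weight:
  km 3 (Lakeside, w=30) → cum 30
  km 4 (Southcross, w=60) → cum 90
  km 8 (Midtown, w=30) → cum 120
  km 10 (Northgate, w=250) → cum 370  ≥ 304 → median here
  km 25 (Westmoor, w=80) → cum 450
  km 42 (Hillcrest, w=8) → cum 458
  km 46 (Eastvale, w=150) → cum 608
Optimal location: km 10.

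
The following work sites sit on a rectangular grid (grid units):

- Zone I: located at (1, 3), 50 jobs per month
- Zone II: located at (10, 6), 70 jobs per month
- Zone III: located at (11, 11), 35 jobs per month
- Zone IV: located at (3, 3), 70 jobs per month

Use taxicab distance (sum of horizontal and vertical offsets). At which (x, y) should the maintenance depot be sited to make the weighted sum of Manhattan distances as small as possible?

(3, 3)

Manhattan distance separates: Σwᵢ(|x−xᵢ|+|y−yᵢ|) = Σwᵢ|x−xᵢ| + Σwᵢ|y−yᵢ|, so x and y are optimised independently as 1-D weighted medians.
Total weight W = 225; half = 112.5.
x-coordinate, sorted with cumulative weight:
  x=1 (Zone I, w=50) cum 50
  x=3 (Zone IV, w=70) cum 120  ← median
  x=10 (Zone II, w=70) cum 190
  x=11 (Zone III, w=35) cum 225
⇒ x* = 3
y-coordinate, sorted with cumulative weight:
  y=3 (Zone I, w=50) cum 50
  y=3 (Zone IV, w=70) cum 120  ← median
  y=6 (Zone II, w=70) cum 190
  y=11 (Zone III, w=35) cum 225
⇒ y* = 3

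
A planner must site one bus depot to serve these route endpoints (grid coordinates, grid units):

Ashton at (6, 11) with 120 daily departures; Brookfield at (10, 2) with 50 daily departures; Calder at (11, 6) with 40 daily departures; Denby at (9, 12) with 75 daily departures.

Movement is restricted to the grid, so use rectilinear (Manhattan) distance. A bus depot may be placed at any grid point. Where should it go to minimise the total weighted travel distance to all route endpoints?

Manhattan distance separates: Σwᵢ(|x−xᵢ|+|y−yᵢ|) = Σwᵢ|x−xᵢ| + Σwᵢ|y−yᵢ|, so x and y are optimised independently as 1-D weighted medians.
Total weight W = 285; half = 142.5.
x-coordinate, sorted with cumulative weight:
  x=6 (Ashton, w=120) cum 120
  x=9 (Denby, w=75) cum 195  ← median
  x=10 (Brookfield, w=50) cum 245
  x=11 (Calder, w=40) cum 285
⇒ x* = 9
y-coordinate, sorted with cumulative weight:
  y=2 (Brookfield, w=50) cum 50
  y=6 (Calder, w=40) cum 90
  y=11 (Ashton, w=120) cum 210  ← median
  y=12 (Denby, w=75) cum 285
⇒ y* = 11

(9, 11)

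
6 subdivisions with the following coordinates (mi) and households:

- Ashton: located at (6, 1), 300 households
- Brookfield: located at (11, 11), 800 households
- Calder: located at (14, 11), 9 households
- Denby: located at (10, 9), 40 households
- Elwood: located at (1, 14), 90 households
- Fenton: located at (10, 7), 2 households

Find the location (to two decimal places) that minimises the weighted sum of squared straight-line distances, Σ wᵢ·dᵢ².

(9.05, 8.73)

The minimiser of Σwᵢ‖p−pᵢ‖² is the weighted centroid p* = (Σwᵢpᵢ)/(Σwᵢ).
Σwᵢ = 1241.
Σwᵢxᵢ = 300·6 + 800·11 + 9·14 + 40·10 + 90·1 + 2·10 = 11236.
Σwᵢyᵢ = 300·1 + 800·11 + 9·11 + 40·9 + 90·14 + 2·7 = 10833.
x* = 11236/1241 = 9.05, y* = 10833/1241 = 8.73.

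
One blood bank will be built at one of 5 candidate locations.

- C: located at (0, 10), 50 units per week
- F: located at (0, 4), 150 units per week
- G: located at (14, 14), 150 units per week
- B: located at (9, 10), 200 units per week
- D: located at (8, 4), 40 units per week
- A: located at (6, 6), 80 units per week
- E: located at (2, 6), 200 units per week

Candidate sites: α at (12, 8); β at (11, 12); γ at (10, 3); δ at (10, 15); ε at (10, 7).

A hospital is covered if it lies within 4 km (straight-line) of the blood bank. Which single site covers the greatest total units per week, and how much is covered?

Coverage radius r = 4 km; a point is covered iff (Δx)²+(Δy)² ≤ 4² = 16.
  α (12, 8): covers {B} → 200
  β (11, 12): covers {G, B} → 350
  γ (10, 3): covers {D} → 40
  δ (10, 15): covers {none} → 0
  ε (10, 7): covers {B, D} → 240
Maximum coverage at β: 350 units per week.

β, covering 350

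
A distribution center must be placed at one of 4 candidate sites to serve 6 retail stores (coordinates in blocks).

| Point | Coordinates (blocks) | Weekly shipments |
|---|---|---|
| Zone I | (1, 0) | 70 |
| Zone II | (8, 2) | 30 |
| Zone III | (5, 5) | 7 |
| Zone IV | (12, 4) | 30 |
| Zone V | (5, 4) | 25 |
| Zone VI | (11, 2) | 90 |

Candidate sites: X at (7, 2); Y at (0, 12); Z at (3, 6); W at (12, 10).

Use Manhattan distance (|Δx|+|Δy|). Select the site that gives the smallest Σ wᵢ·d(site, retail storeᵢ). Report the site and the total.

X, total 1295 blocks

Total weighted distance at each candidate:
  X (7, 2): total = 1295
  Y (0, 12): total = 4349
  Z (3, 6): total = 2361
  W (12, 10): total = 3229
Minimum is at X with total 1295 blocks.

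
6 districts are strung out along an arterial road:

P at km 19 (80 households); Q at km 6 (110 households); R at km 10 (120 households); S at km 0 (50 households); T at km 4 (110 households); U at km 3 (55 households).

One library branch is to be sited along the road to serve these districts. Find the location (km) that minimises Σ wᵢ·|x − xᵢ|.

For a sum of weighted absolute distances on a line, the optimum is the weighted median (not the mean). Total weight W = 525; half-weight = 262.5.
Sort by position and accumulate weight:
  km 0 (S, w=50) → cum 50
  km 3 (U, w=55) → cum 105
  km 4 (T, w=110) → cum 215
  km 6 (Q, w=110) → cum 325  ≥ 262.5 → median here
  km 10 (R, w=120) → cum 445
  km 19 (P, w=80) → cum 525
Optimal location: km 6.

x = 6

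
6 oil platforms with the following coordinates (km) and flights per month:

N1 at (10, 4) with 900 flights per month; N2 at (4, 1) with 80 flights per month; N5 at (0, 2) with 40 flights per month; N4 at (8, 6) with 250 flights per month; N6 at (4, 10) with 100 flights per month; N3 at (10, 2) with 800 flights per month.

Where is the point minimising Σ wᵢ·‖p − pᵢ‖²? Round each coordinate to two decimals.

(9.09, 3.62)

The minimiser of Σwᵢ‖p−pᵢ‖² is the weighted centroid p* = (Σwᵢpᵢ)/(Σwᵢ).
Σwᵢ = 2170.
Σwᵢxᵢ = 900·10 + 80·4 + 40·0 + 250·8 + 100·4 + 800·10 = 19720.
Σwᵢyᵢ = 900·4 + 80·1 + 40·2 + 250·6 + 100·10 + 800·2 = 7860.
x* = 19720/2170 = 9.09, y* = 7860/2170 = 3.62.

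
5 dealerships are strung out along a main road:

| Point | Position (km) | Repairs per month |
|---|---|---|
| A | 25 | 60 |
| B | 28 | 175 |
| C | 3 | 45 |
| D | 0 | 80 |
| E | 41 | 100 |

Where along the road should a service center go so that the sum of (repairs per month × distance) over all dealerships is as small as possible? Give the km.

x = 28

For a sum of weighted absolute distances on a line, the optimum is the weighted median (not the mean). Total weight W = 460; half-weight = 230.
Sort by position and accumulate weight:
  km 0 (D, w=80) → cum 80
  km 3 (C, w=45) → cum 125
  km 25 (A, w=60) → cum 185
  km 28 (B, w=175) → cum 360  ≥ 230 → median here
  km 41 (E, w=100) → cum 460
Optimal location: km 28.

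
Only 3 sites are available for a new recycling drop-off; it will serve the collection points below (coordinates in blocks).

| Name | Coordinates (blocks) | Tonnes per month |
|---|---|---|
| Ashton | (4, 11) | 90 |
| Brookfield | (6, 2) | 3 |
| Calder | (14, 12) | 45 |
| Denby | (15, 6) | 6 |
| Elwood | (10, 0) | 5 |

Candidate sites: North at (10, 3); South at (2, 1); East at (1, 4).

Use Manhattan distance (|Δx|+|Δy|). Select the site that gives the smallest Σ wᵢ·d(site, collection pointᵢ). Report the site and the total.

Total weighted distance at each candidate:
  North (10, 3): total = 1923
  South (2, 1): total = 2283
  East (1, 4): total = 2027
Minimum is at North with total 1923 blocks.

North, total 1923 blocks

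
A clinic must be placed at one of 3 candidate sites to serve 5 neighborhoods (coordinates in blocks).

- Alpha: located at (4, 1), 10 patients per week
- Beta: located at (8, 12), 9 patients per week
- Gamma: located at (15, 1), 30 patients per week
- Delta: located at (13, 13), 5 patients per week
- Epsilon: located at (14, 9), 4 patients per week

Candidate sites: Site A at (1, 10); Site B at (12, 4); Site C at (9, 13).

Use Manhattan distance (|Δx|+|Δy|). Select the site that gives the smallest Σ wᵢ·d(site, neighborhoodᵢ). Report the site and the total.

Total weighted distance at each candidate:
  Site A (1, 10): total = 1022
  Site B (12, 4): total = 476
  Site C (9, 13): total = 784
Minimum is at Site B with total 476 blocks.

Site B, total 476 blocks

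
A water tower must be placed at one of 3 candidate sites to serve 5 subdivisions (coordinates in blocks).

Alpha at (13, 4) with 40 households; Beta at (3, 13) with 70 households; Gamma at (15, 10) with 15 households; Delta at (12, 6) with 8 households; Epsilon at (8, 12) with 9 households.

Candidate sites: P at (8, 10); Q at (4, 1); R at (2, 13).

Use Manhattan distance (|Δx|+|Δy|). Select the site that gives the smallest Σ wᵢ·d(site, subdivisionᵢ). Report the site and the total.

P, total 1187 blocks

Total weighted distance at each candidate:
  P (8, 10): total = 1187
  Q (4, 1): total = 1929
  R (2, 13): total = 1309
Minimum is at P with total 1187 blocks.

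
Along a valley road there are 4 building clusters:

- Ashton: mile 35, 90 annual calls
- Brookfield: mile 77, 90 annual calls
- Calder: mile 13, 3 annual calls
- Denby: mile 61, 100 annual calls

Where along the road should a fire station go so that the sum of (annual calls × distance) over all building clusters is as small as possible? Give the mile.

For a sum of weighted absolute distances on a line, the optimum is the weighted median (not the mean). Total weight W = 283; half-weight = 141.5.
Sort by position and accumulate weight:
  mile 13 (Calder, w=3) → cum 3
  mile 35 (Ashton, w=90) → cum 93
  mile 61 (Denby, w=100) → cum 193  ≥ 141.5 → median here
  mile 77 (Brookfield, w=90) → cum 283
Optimal location: mile 61.

x = 61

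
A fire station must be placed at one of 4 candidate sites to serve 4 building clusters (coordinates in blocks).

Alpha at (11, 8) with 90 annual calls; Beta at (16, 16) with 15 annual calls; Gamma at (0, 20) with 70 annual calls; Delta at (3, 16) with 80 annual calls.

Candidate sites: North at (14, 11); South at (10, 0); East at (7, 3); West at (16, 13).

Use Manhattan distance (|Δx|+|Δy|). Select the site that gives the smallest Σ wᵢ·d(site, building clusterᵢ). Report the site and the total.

North, total 3535 blocks

Total weighted distance at each candidate:
  North (14, 11): total = 3535
  South (10, 0): total = 5080
  East (7, 3): total = 4180
  West (16, 13): total = 3835
Minimum is at North with total 3535 blocks.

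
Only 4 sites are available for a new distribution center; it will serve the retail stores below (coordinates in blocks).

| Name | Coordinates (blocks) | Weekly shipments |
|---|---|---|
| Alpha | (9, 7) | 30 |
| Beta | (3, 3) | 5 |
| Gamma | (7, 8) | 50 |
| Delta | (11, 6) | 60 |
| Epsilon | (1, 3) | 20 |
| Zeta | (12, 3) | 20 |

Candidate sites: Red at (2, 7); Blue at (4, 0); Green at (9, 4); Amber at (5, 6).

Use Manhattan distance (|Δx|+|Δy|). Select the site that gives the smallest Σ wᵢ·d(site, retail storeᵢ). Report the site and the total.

Green, total 925 blocks

Total weighted distance at each candidate:
  Red (2, 7): total = 1515
  Blue (4, 0): total = 2050
  Green (9, 4): total = 925
  Amber (5, 6): total = 1075
Minimum is at Green with total 925 blocks.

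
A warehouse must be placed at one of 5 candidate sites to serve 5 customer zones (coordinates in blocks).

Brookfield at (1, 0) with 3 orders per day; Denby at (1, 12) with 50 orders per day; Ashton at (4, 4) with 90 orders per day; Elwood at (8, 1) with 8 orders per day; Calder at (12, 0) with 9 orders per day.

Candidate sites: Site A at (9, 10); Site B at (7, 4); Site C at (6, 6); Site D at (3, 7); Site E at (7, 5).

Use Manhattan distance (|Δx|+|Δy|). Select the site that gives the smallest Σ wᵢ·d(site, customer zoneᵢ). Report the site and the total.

Total weighted distance at each candidate:
  Site A (9, 10): total = 1741
  Site B (7, 4): total = 1113
  Site C (6, 6): total = 1107
  Site D (3, 7): total = 969
  Site E (7, 5): total = 1173
Minimum is at Site D with total 969 blocks.

Site D, total 969 blocks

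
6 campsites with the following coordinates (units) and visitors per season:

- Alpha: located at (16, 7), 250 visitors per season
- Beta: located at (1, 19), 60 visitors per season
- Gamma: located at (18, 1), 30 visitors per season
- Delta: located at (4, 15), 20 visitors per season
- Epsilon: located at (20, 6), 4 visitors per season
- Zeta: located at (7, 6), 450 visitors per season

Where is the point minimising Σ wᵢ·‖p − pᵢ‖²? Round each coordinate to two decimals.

The minimiser of Σwᵢ‖p−pᵢ‖² is the weighted centroid p* = (Σwᵢpᵢ)/(Σwᵢ).
Σwᵢ = 814.
Σwᵢxᵢ = 250·16 + 60·1 + 30·18 + 20·4 + 4·20 + 450·7 = 7910.
Σwᵢyᵢ = 250·7 + 60·19 + 30·1 + 20·15 + 4·6 + 450·6 = 5944.
x* = 7910/814 = 9.72, y* = 5944/814 = 7.30.

(9.72, 7.30)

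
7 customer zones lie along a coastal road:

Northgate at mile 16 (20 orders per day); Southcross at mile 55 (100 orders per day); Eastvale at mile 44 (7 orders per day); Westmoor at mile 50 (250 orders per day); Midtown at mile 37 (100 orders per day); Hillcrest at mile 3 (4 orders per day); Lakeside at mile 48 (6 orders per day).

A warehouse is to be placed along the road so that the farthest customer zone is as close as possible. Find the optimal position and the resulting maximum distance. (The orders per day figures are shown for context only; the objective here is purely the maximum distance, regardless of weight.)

The 1-center on a line is the midpoint of the two extreme points: leftmost at 3, rightmost at 55.
Optimal location = (3 + 55)/2 = 29; maximum distance = (55 − 3)/2 = 26.

location 29, max distance 26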